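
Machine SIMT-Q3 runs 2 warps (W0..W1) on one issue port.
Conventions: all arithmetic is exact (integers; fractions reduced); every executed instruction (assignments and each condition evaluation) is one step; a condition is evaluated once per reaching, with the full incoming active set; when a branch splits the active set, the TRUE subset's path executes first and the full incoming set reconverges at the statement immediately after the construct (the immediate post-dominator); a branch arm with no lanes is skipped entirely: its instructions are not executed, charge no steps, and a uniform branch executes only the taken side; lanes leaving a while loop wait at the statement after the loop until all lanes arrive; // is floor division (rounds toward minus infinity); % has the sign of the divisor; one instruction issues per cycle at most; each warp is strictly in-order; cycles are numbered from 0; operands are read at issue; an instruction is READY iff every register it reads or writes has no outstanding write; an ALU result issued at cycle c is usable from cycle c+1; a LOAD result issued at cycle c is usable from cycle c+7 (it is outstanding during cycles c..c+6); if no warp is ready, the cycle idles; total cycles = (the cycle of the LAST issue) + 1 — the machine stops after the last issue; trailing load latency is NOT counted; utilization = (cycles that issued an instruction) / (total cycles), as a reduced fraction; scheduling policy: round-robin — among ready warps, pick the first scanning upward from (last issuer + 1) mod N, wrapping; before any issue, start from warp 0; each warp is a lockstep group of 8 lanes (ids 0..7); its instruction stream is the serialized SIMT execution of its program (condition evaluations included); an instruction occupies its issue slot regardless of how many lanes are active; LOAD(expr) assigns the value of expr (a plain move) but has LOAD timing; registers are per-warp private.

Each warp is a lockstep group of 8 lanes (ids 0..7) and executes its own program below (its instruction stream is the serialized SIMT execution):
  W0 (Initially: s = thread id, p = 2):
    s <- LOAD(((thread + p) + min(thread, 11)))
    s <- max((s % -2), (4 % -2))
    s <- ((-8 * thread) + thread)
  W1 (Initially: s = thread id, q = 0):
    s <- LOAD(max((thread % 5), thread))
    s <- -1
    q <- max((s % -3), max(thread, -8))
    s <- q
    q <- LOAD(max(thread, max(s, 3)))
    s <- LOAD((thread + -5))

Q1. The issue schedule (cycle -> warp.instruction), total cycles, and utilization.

cycle 0: W0.I0
cycle 1: W1.I0
cycle 2: idle
cycle 3: idle
cycle 4: idle
cycle 5: idle
cycle 6: idle
cycle 7: W0.I1
cycle 8: W1.I1
cycle 9: W0.I2
cycle 10: W1.I2
cycle 11: W1.I3
cycle 12: W1.I4
cycle 13: W1.I5

Answer: 14 cycles, utilization 9/14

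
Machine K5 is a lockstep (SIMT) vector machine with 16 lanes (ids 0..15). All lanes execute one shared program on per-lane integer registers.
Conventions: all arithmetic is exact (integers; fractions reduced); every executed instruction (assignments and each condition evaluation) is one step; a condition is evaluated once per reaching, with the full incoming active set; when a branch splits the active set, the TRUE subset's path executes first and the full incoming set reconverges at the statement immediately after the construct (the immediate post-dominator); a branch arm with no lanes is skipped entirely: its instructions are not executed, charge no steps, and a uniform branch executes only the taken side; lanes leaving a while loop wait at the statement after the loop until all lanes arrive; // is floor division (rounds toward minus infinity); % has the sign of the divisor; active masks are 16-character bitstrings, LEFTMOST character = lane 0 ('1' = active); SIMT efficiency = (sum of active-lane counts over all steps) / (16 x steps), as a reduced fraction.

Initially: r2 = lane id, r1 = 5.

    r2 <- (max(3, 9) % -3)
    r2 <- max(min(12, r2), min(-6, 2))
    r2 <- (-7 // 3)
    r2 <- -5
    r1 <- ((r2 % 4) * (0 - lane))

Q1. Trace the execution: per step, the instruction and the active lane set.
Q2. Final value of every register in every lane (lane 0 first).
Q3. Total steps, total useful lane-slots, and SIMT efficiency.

step 0: r2 <- (max(3, 9) % -3)       1111111111111111
step 1: r2 <- max(min(12, r2), min(-6, 2)) 1111111111111111
step 2: r2 <- (-7 // 3)              1111111111111111
step 3: r2 <- -5                     1111111111111111
step 4: r1 <- ((r2 % 4) * (0 - lane)) 1111111111111111

Answer: 5 steps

r2: -5,-5,-5,-5,-5,-5,-5,-5,-5,-5,-5,-5,-5,-5,-5,-5
r1: 0,-3,-6,-9,-12,-15,-18,-21,-24,-27,-30,-33,-36,-39,-42,-45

steps = 5; useful = 80; efficiency = 80/80 = 1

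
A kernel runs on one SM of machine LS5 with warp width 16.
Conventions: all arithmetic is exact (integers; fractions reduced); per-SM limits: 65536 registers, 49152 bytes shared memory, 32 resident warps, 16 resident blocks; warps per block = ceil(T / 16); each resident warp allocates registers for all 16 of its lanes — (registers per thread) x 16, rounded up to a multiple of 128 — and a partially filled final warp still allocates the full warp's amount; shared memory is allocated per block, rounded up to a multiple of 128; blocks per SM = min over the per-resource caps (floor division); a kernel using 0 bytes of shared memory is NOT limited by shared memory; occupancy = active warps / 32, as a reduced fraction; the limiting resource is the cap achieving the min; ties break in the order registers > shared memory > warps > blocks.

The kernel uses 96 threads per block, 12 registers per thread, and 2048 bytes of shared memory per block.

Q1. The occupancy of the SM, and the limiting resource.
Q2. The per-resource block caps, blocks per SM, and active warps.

Answer: occupancy 15/16, limited by warps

registers: 42 blocks
shared memory: 24 blocks
warps: 5 blocks
blocks: 16 blocks

Answer: 5 blocks, 30 active warps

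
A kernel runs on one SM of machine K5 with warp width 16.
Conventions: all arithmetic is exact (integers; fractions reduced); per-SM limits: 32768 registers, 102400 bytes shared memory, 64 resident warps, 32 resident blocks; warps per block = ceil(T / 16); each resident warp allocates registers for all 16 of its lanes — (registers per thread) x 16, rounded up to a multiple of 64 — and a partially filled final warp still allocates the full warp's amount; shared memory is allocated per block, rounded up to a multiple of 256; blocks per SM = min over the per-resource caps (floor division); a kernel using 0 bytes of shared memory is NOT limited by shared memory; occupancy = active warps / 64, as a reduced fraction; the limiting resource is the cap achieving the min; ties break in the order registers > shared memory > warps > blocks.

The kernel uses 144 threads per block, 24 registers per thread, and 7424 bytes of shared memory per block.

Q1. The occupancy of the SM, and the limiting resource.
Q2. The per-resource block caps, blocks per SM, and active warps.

Answer: occupancy 63/64, limited by warps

registers: 9 blocks
shared memory: 13 blocks
warps: 7 blocks
blocks: 32 blocks

Answer: 7 blocks, 63 active warps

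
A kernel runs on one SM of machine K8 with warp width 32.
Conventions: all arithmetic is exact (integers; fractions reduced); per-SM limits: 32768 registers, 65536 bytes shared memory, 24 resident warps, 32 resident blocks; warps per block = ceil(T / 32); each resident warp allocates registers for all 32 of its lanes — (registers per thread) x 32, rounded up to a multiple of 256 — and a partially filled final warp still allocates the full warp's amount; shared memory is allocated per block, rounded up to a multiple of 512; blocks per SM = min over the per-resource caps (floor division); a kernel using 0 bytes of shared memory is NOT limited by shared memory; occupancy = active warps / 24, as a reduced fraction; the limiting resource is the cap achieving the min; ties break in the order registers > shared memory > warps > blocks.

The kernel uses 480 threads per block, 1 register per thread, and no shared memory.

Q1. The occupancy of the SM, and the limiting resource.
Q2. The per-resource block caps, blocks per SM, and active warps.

Answer: occupancy 5/8, limited by warps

registers: 8 blocks
shared memory: no limit (kernel uses none)
warps: 1 block
blocks: 32 blocks

Answer: 1 block, 15 active warps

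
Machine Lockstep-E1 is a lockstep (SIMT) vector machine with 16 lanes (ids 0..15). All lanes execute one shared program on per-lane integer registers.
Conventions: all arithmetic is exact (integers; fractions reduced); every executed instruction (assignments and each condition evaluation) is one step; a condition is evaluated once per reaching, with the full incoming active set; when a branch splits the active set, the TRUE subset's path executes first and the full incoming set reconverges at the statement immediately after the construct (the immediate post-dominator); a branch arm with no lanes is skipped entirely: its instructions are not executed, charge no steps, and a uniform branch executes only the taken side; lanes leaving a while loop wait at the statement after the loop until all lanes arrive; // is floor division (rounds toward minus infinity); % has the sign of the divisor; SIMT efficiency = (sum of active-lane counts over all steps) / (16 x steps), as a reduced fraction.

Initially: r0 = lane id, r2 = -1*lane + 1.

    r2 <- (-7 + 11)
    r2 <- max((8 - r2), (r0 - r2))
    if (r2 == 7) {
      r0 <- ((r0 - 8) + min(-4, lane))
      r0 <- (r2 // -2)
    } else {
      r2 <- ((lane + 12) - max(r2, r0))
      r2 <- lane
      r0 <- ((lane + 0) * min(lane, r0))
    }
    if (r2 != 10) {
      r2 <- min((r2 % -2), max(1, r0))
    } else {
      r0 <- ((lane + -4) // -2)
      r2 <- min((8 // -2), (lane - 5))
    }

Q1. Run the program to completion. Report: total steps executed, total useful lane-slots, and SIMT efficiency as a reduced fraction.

Answer: 12 steps, 128 useful, 2/3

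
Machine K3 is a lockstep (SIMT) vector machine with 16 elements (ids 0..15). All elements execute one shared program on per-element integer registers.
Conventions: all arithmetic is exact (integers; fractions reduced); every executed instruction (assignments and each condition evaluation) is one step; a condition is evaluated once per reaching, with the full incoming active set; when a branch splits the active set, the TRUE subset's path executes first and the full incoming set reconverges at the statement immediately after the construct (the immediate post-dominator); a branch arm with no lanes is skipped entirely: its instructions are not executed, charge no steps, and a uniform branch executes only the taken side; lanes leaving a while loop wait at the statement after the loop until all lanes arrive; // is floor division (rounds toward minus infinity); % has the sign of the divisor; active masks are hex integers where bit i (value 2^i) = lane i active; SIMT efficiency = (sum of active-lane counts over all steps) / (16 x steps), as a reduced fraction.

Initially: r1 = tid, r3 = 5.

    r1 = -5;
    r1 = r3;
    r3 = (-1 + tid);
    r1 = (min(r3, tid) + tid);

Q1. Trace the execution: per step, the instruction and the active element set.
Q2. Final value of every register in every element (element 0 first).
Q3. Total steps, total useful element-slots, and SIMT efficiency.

step 0: r1 <- -5                     0xffff
step 1: r1 <- r3                     0xffff
step 2: r3 <- (-1 + tid)             0xffff
step 3: r1 <- (min(r3, tid) + tid)   0xffff

Answer: 4 steps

r1: -1,1,3,5,7,9,11,13,15,17,19,21,23,25,27,29
r3: -1,0,1,2,3,4,5,6,7,8,9,10,11,12,13,14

steps = 4; useful = 64; efficiency = 64/64 = 1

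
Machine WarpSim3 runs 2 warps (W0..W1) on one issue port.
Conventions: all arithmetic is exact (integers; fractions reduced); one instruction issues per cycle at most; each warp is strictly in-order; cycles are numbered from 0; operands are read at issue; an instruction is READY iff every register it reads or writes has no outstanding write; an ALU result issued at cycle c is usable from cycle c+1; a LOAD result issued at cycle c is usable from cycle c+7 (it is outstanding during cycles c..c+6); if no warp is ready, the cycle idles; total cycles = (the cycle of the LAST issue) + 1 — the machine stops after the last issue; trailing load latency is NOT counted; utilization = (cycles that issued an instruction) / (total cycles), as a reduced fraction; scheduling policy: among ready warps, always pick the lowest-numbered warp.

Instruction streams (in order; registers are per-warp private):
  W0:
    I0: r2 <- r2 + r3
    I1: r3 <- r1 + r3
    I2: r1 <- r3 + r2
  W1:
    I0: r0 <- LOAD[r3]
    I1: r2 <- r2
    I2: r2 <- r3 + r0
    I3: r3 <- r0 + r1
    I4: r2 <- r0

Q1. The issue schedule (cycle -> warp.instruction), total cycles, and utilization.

cycle 0: W0.I0
cycle 1: W0.I1
cycle 2: W0.I2
cycle 3: W1.I0
cycle 4: W1.I1
cycle 5: idle
cycle 6: idle
cycle 7: idle
cycle 8: idle
cycle 9: idle
cycle 10: W1.I2
cycle 11: W1.I3
cycle 12: W1.I4

Answer: 13 cycles, utilization 8/13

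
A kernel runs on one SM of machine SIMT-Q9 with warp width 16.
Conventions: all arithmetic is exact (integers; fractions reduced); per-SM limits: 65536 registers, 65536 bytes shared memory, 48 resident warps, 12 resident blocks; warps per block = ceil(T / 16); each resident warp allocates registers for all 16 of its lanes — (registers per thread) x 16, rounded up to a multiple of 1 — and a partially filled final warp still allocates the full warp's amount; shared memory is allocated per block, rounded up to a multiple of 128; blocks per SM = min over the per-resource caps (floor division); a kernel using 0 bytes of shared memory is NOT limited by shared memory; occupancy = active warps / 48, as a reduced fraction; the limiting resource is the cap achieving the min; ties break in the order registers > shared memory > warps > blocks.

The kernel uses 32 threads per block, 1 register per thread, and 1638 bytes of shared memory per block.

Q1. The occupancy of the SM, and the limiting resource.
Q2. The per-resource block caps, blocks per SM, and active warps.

Answer: occupancy 1/2, limited by blocks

registers: 2048 blocks
shared memory: 39 blocks
warps: 24 blocks
blocks: 12 blocks

Answer: 12 blocks, 24 active warps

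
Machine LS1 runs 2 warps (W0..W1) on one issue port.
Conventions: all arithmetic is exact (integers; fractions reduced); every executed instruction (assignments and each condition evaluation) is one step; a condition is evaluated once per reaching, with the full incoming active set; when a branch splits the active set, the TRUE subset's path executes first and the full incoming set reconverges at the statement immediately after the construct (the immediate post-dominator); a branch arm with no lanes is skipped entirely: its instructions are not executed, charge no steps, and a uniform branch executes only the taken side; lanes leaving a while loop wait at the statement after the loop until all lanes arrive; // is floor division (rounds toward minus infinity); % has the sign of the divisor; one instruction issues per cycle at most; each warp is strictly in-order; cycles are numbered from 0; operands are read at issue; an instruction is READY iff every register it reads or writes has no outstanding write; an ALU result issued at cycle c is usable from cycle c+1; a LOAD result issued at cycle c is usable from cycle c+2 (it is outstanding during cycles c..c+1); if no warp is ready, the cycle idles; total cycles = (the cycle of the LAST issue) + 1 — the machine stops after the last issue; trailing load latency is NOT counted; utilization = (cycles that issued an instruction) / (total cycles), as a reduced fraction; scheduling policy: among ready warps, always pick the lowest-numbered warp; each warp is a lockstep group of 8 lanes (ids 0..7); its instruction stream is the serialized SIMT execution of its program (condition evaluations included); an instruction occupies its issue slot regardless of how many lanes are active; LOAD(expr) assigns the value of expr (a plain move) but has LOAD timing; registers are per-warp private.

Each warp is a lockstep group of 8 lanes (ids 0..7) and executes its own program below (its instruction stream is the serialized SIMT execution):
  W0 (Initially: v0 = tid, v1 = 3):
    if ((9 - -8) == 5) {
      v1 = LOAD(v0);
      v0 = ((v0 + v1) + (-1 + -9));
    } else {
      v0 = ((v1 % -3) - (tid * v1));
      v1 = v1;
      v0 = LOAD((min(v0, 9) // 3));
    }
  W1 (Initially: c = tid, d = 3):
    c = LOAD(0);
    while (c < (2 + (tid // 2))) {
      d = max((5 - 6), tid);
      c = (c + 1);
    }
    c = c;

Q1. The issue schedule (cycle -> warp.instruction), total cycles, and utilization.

cycle 0: W0.I0
cycle 1: W0.I1
cycle 2: W0.I2
cycle 3: W0.I3
cycle 4: W1.I0
cycle 5: idle
cycle 6: W1.I1
cycle 7: W1.I2
cycle 8: W1.I3
cycle 9: W1.I4
cycle 10: W1.I5
cycle 11: W1.I6
cycle 12: W1.I7
cycle 13: W1.I8
cycle 14: W1.I9
cycle 15: W1.I10
cycle 16: W1.I11
cycle 17: W1.I12
cycle 18: W1.I13
cycle 19: W1.I14
cycle 20: W1.I15
cycle 21: W1.I16
cycle 22: W1.I17

Answer: 23 cycles, utilization 22/23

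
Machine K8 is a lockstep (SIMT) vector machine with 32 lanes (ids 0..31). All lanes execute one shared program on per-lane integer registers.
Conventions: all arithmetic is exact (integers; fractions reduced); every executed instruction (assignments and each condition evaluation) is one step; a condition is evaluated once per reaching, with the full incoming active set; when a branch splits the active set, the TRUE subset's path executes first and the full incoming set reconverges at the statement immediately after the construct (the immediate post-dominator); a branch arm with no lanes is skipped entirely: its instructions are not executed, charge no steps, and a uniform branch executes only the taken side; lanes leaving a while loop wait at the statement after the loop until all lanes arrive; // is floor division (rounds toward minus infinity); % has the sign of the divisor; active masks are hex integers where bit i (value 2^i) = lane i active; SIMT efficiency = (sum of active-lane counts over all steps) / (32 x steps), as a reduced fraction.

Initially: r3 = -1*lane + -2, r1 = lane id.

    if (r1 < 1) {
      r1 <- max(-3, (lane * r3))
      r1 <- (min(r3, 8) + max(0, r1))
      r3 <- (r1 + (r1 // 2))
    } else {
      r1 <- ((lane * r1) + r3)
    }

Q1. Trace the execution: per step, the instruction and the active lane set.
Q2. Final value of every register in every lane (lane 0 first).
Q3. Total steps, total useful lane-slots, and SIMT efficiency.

step 0: eval (r1 < 1)                0xffffffff
step 1: r1 <- max(-3, (lane * r3))   0x00000001
step 2: r1 <- (min(r3, 8) + max(0, r1)) 0x00000001
step 3: r3 <- (r1 + (r1 // 2))       0x00000001
step 4: r1 <- ((lane * r1) + r3)     0xfffffffe

Answer: 5 steps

r3: -3,-3,-4,-5,-6,-7,-8,-9,-10,-11,-12,-13,-14,-15,-16,-17,-18,-19,-20,-21,-22,-23,-24,-25,-26,-27,-28,-29,-30,-31,-32,-33
r1: -2,-2,0,4,10,18,28,40,54,70,88,108,130,154,180,208,238,270,304,340,378,418,460,504,550,598,648,700,754,810,868,928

steps = 5; useful = 66; efficiency = 66/160 = 33/80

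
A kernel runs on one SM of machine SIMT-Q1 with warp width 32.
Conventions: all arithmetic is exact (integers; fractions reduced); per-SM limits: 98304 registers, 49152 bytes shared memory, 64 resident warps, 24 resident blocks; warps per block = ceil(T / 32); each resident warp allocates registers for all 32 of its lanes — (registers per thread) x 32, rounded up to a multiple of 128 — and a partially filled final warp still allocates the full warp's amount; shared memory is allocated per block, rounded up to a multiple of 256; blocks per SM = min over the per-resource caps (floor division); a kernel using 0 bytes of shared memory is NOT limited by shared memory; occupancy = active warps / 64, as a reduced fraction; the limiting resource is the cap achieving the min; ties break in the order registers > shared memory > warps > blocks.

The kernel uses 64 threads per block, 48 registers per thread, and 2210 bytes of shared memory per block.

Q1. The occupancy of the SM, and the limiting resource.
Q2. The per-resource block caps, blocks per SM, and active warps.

Answer: occupancy 21/32, limited by shared memory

registers: 32 blocks
shared memory: 21 blocks
warps: 32 blocks
blocks: 24 blocks

Answer: 21 blocks, 42 active warps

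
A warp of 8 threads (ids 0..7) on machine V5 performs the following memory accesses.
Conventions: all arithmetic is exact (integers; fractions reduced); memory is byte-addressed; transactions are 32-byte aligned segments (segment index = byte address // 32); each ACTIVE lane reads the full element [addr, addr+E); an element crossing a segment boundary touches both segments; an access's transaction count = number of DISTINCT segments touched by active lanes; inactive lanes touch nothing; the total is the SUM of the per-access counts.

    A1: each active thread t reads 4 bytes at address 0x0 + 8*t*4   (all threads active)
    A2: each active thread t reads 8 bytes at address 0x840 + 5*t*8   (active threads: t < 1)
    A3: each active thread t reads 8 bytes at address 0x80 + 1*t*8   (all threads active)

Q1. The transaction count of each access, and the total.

A1: 8 transactions
A2: 1 transaction
A3: 2 transactions

Answer: 8,1,2; total 11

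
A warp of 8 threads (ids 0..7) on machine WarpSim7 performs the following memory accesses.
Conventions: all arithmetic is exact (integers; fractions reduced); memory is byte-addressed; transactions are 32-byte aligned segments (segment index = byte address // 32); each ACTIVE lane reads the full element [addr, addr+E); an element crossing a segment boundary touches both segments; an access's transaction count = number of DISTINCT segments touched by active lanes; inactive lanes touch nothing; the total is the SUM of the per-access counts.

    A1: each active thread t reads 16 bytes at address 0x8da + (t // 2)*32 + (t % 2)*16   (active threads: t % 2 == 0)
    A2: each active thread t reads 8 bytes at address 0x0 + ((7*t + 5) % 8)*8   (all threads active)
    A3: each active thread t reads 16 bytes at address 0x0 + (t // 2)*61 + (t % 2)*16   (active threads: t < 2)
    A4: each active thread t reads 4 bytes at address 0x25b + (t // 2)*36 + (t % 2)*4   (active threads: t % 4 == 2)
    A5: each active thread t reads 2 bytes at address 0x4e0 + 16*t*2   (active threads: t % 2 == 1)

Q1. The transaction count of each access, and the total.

A1: 5 transactions
A2: 2 transactions
A3: 1 transaction
A4: 3 transactions
A5: 4 transactions

Answer: 5,2,1,3,4; total 15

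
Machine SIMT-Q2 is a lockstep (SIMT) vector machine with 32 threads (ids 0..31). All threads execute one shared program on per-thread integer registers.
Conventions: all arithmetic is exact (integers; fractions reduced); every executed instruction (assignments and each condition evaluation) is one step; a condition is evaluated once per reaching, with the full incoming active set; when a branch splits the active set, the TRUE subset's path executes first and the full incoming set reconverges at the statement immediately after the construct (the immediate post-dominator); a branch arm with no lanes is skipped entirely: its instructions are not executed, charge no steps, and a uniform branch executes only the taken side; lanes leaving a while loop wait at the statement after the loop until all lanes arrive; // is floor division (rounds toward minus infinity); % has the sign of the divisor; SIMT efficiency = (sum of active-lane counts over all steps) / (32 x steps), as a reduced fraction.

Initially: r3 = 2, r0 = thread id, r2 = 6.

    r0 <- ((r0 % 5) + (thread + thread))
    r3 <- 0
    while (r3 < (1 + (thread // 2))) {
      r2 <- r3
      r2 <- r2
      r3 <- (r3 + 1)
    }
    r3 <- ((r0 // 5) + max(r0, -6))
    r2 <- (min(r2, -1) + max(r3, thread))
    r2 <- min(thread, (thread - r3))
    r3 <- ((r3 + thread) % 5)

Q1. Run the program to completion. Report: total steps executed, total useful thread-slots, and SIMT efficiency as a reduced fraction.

Answer: 71 steps, 1312 useful, 41/71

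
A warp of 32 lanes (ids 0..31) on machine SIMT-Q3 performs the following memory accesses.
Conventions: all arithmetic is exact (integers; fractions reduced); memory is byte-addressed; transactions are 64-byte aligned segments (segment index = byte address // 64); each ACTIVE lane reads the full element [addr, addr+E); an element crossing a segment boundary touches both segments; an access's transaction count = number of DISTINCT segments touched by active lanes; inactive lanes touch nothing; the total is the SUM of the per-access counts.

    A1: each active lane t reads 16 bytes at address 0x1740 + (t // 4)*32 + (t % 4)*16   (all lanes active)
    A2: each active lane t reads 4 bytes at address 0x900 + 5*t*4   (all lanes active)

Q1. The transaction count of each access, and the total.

A1: 5 transactions
A2: 10 transactions

Answer: 5,10; total 15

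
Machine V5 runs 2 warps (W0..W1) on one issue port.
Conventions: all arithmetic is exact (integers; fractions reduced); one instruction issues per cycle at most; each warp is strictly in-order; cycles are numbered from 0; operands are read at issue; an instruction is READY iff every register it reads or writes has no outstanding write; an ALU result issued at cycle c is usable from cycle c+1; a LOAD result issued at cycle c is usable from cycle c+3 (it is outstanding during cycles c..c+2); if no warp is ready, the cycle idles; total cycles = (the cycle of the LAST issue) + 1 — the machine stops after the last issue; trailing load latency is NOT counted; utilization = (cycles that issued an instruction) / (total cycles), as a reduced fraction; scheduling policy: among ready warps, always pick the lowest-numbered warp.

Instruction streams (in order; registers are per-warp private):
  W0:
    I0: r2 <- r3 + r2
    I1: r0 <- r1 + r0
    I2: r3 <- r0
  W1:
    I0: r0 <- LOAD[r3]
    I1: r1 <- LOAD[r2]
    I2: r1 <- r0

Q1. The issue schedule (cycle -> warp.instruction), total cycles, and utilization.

cycle 0: W0.I0
cycle 1: W0.I1
cycle 2: W0.I2
cycle 3: W1.I0
cycle 4: W1.I1
cycle 5: idle
cycle 6: idle
cycle 7: W1.I2

Answer: 8 cycles, utilization 3/4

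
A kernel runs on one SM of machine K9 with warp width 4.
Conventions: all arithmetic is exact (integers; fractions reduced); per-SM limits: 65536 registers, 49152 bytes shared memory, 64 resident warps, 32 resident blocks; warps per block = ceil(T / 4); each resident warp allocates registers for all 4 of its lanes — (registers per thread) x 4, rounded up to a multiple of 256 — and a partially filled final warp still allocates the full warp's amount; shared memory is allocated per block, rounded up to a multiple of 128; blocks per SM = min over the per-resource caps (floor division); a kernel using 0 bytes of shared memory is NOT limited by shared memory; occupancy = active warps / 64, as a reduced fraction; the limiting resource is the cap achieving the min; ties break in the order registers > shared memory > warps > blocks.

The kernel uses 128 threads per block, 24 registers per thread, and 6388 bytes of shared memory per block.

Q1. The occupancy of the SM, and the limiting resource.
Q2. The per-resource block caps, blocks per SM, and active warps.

Answer: occupancy 1, limited by warps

registers: 8 blocks
shared memory: 7 blocks
warps: 2 blocks
blocks: 32 blocks

Answer: 2 blocks, 64 active warps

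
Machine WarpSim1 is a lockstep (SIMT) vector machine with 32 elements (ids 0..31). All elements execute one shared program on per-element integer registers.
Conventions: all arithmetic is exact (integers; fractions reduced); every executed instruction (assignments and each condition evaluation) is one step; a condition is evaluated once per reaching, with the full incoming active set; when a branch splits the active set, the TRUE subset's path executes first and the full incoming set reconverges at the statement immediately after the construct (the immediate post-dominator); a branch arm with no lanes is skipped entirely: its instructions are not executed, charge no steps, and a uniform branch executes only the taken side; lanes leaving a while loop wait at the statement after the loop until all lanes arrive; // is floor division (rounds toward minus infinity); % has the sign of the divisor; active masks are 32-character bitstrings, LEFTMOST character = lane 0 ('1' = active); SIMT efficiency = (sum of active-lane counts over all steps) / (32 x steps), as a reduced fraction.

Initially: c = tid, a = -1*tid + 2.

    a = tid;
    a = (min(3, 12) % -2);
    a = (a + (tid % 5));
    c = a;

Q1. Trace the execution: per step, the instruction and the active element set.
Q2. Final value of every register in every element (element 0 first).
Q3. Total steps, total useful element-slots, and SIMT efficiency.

step 0: a <- tid                     11111111111111111111111111111111
step 1: a <- (min(3, 12) % -2)       11111111111111111111111111111111
step 2: a <- (a + (tid % 5))         11111111111111111111111111111111
step 3: c <- a                       11111111111111111111111111111111

Answer: 4 steps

c: -1,0,1,2,3,-1,0,1,2,3,-1,0,1,2,3,-1,0,1,2,3,-1,0,1,2,3,-1,0,1,2,3,-1,0
a: -1,0,1,2,3,-1,0,1,2,3,-1,0,1,2,3,-1,0,1,2,3,-1,0,1,2,3,-1,0,1,2,3,-1,0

steps = 4; useful = 128; efficiency = 128/128 = 1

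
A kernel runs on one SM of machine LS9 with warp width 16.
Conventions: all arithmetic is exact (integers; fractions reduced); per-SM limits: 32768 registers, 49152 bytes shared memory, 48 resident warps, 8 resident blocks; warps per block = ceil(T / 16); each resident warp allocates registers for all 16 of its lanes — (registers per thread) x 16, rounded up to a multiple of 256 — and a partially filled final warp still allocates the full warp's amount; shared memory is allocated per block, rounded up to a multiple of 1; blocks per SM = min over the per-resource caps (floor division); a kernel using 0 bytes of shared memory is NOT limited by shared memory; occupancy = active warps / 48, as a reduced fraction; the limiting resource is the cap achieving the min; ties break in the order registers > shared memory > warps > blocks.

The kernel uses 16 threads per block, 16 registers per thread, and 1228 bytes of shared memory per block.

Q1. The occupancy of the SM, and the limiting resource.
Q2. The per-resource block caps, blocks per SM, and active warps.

Answer: occupancy 1/6, limited by blocks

registers: 128 blocks
shared memory: 40 blocks
warps: 48 blocks
blocks: 8 blocks

Answer: 8 blocks, 8 active warps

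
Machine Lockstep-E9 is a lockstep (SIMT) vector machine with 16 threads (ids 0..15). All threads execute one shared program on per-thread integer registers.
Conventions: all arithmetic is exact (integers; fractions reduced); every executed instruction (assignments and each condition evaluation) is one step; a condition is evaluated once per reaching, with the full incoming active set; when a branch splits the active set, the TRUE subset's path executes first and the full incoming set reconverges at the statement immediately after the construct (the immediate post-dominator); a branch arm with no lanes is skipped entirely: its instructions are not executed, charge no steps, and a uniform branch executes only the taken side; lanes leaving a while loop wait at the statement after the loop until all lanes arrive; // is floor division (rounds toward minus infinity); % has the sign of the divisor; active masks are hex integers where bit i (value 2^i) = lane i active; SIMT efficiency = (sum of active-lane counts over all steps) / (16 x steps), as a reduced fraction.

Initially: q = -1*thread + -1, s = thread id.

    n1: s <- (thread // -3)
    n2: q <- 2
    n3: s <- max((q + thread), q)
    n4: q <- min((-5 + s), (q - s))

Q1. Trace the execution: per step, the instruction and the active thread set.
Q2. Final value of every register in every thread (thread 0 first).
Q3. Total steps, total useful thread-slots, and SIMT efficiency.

step 0: s <- (thread // -3)          0xffff
step 1: q <- 2                       0xffff
step 2: s <- max((q + thread), q)    0xffff
step 3: q <- min((-5 + s), (q - s))  0xffff

Answer: 4 steps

q: -3,-2,-2,-3,-4,-5,-6,-7,-8,-9,-10,-11,-12,-13,-14,-15
s: 2,3,4,5,6,7,8,9,10,11,12,13,14,15,16,17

steps = 4; useful = 64; efficiency = 64/64 = 1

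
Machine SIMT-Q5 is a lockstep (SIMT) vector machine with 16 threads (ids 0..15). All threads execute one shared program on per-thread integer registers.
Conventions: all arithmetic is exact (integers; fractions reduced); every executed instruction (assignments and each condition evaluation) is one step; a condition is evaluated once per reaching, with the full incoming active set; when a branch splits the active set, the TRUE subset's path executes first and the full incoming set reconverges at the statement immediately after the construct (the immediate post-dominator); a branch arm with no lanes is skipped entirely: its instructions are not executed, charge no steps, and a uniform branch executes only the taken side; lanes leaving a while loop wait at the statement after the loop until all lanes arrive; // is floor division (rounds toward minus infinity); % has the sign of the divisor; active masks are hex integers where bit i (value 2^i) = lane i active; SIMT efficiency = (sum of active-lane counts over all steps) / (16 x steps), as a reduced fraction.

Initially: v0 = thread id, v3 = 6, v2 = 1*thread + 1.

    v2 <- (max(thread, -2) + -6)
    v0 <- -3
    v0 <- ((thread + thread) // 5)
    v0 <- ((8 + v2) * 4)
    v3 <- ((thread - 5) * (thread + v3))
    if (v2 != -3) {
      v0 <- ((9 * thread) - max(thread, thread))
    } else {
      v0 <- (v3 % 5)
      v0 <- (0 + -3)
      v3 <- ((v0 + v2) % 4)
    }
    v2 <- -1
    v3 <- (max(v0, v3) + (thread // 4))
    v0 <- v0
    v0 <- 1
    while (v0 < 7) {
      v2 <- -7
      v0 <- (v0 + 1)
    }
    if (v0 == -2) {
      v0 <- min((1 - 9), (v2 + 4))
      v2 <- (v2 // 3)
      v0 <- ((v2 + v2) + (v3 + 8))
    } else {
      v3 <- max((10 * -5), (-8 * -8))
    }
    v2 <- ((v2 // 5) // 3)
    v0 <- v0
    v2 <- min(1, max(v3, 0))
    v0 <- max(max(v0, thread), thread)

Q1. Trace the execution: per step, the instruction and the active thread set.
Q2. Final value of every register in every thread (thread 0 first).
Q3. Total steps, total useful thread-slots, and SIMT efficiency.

step 0: v2 <- (max(thread, -2) + -6) 0xffff
step 1: v0 <- -3                     0xffff
step 2: v0 <- ((thread + thread) // 5) 0xffff
step 3: v0 <- ((8 + v2) * 4)         0xffff
step 4: v3 <- ((thread - 5) * (thread + v3)) 0xffff
step 5: eval (v2 != -3)              0xffff
step 6: v0 <- ((9 * thread) - max(thread, thread)) 0xfff7
step 7: v0 <- (v3 % 5)               0x0008
step 8: v0 <- (0 + -3)               0x0008
step 9: v3 <- ((v0 + v2) % 4)        0x0008
step 10: v2 <- -1                     0xffff
step 11: v3 <- (max(v0, v3) + (thread // 4)) 0xffff
step 12: v0 <- v0                     0xffff
step 13: v0 <- 1                      0xffff
step 14: eval (v0 < 7)                0xffff
step 15: v2 <- -7                     0xffff
step 16: v0 <- (v0 + 1)               0xffff
step 17: eval (v0 < 7)                0xffff
step 18: v2 <- -7                     0xffff
step 19: v0 <- (v0 + 1)               0xffff
step 20: eval (v0 < 7)                0xffff
step 21: v2 <- -7                     0xffff
step 22: v0 <- (v0 + 1)               0xffff
step 23: eval (v0 < 7)                0xffff
step 24: v2 <- -7                     0xffff
step 25: v0 <- (v0 + 1)               0xffff
step 26: eval (v0 < 7)                0xffff
step 27: v2 <- -7                     0xffff
step 28: v0 <- (v0 + 1)               0xffff
step 29: eval (v0 < 7)                0xffff
step 30: v2 <- -7                     0xffff
step 31: v0 <- (v0 + 1)               0xffff
step 32: eval (v0 < 7)                0xffff
step 33: eval (v0 == -2)              0xffff
step 34: v3 <- max((10 * -5), (-8 * -8)) 0xffff
step 35: v2 <- ((v2 // 5) // 3)       0xffff
step 36: v0 <- v0                     0xffff
step 37: v2 <- min(1, max(v3, 0))     0xffff
step 38: v0 <- max(max(v0, thread), thread) 0xffff

Answer: 39 steps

v0: 7,7,7,7,7,7,7,7,8,9,10,11,12,13,14,15
v3: 64,64,64,64,64,64,64,64,64,64,64,64,64,64,64,64
v2: 1,1,1,1,1,1,1,1,1,1,1,1,1,1,1,1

steps = 39; useful = 578; efficiency = 578/624 = 289/312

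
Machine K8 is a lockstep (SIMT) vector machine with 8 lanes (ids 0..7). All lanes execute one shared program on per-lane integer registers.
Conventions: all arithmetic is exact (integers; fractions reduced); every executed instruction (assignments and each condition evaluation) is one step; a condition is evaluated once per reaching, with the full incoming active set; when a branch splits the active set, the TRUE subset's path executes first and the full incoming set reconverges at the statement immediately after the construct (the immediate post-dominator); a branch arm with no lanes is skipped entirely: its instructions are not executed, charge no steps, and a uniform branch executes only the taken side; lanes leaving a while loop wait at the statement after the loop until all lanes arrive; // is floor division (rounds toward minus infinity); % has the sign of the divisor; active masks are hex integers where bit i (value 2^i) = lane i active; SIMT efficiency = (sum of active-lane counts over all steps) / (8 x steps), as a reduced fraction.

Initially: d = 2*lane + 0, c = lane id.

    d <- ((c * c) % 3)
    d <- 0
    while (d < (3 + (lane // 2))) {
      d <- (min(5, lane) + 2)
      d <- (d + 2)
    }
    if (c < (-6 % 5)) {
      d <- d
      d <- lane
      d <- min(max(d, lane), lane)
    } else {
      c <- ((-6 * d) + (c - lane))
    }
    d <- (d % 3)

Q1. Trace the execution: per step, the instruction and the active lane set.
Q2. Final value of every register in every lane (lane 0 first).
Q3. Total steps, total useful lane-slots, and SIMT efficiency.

step 0: d <- ((c * c) % 3)           0xff
step 1: d <- 0                       0xff
step 2: eval (d < (3 + (lane // 2))) 0xff
step 3: d <- (min(5, lane) + 2)      0xff
step 4: d <- (d + 2)                 0xff
step 5: eval (d < (3 + (lane // 2))) 0xff
step 6: eval (c < (-6 % 5))          0xff
step 7: d <- d                       0x0f
step 8: d <- lane                    0x0f
step 9: d <- min(max(d, lane), lane) 0x0f
step 10: c <- ((-6 * d) + (c - lane)) 0xf0
step 11: d <- (d % 3)                 0xff

Answer: 12 steps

d: 0,1,2,0,2,0,0,0
c: 0,1,2,3,-48,-54,-54,-54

steps = 12; useful = 80; efficiency = 80/96 = 5/6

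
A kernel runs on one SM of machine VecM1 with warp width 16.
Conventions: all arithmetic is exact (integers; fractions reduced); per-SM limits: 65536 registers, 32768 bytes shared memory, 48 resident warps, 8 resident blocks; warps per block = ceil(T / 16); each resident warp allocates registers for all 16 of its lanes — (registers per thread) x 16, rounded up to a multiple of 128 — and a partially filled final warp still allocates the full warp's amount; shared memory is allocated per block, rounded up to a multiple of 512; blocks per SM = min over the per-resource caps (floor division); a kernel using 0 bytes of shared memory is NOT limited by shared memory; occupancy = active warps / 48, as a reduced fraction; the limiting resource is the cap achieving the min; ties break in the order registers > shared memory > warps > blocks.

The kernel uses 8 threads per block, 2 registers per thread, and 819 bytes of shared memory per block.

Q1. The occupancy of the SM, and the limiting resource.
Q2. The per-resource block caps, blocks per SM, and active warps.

Answer: occupancy 1/6, limited by blocks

registers: 512 blocks
shared memory: 32 blocks
warps: 48 blocks
blocks: 8 blocks

Answer: 8 blocks, 8 active warps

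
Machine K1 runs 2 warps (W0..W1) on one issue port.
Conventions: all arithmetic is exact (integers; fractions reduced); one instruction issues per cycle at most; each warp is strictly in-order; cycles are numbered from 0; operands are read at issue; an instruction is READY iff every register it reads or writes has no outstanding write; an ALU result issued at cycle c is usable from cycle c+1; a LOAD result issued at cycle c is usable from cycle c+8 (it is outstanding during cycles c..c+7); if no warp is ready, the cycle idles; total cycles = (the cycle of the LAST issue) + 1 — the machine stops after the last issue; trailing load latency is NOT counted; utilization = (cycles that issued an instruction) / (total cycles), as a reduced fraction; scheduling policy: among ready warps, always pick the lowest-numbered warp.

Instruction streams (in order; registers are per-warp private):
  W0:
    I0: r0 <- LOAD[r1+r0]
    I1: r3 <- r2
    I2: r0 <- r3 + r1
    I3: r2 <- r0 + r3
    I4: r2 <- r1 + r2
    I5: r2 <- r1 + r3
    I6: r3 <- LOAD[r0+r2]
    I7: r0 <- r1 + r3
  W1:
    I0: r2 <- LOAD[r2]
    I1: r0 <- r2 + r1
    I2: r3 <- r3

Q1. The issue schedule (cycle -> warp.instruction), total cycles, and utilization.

cycle 0: W0.I0
cycle 1: W0.I1
cycle 2: W1.I0
cycle 3: idle
cycle 4: idle
cycle 5: idle
cycle 6: idle
cycle 7: idle
cycle 8: W0.I2
cycle 9: W0.I3
cycle 10: W0.I4
cycle 11: W0.I5
cycle 12: W0.I6
cycle 13: W1.I1
cycle 14: W1.I2
cycle 15: idle
cycle 16: idle
cycle 17: idle
cycle 18: idle
cycle 19: idle
cycle 20: W0.I7

Answer: 21 cycles, utilization 11/21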